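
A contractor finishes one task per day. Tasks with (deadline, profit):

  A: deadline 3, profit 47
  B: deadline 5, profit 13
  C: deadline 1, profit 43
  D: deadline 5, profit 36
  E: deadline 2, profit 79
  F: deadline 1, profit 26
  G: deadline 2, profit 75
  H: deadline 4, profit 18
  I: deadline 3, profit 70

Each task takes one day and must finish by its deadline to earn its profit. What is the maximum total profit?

278

Profit order: E=79 G=75 I=70 A=47 C=43 D=36 F=26 H=18 B=13
Assign: E→slot 2, G→slot 1, I→slot 3, A skipped, C skipped, D→slot 5, F skipped, H→slot 4, B skipped.
Slots: [1:G] [2:E] [3:I] [4:H] [5:D]
Profit = 75 + 79 + 70 + 18 + 36 = 278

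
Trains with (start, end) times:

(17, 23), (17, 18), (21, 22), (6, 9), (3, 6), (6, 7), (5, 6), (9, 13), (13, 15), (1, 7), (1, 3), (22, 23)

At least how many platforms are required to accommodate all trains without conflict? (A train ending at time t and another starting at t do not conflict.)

3

Count concurrent intervals with a sweep; the peak is the room count.
starts: [1, 1, 3, 5, 6, 6, 9, 13, 17, 17, 21, 22]
ends:   [3, 6, 6, 7, 7, 9, 13, 15, 18, 22, 23, 23]
s1→1 s1→2 e3→1 s3→2 s5→3  — peak 3.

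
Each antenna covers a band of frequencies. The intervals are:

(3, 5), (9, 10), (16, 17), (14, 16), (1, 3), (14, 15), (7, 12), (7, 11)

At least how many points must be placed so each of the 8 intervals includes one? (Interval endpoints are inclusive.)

Sort by right endpoint; whenever an interval is uncovered, place a point at its right end.
Sorted: [1,3] [3,5] [9,10] [7,11] [7,12] [14,15] [14,16] [16,17]
{[1,3],[3,5]} hit by 3; {[9,10],[7,11],[7,12]} hit by 10; {[14,15],[14,16]} hit by 15; {[16,17]} hit by 17.
Points: 3, 10, 15, 17 (4 total).

4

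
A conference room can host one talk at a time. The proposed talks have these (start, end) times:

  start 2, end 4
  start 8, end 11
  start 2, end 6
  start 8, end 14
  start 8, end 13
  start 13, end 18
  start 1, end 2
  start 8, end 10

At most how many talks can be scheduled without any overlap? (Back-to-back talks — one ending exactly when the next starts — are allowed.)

Order by finish time; keep every interval that doesn't clash with the previous kept one.
Sorted by end: (1,2)  (2,4)  (2,6)  (8,10)  (8,11)  (8,13)  (8,14)  (13,18)
take (1,2); take (2,4); skip (2,6); take (8,10); skip (8,13); take (13,18).
Selected 4 talks.

4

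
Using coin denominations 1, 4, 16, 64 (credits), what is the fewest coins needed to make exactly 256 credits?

4

Greedy: take as many of the largest coin as possible, then repeat with the remainder.
256 − 4×64→0
Total coins = 4 = 4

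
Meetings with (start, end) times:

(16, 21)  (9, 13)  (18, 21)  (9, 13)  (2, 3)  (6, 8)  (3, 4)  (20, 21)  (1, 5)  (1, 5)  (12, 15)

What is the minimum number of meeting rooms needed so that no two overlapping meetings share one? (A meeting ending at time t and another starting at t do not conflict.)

Count concurrent intervals with a sweep; the peak is the room count.
Events (time:±→running): 1:+→1 1:+→2 2:+→3 … peak 3.

3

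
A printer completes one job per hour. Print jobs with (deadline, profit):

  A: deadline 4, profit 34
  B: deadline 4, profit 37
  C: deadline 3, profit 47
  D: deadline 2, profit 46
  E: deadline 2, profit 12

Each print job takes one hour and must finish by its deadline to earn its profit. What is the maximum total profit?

Profit order: C=47 D=46 B=37 A=34 E=12
Assign: C→slot 3, D→slot 2, B→slot 4, A→slot 1, E skipped.
Slots: [1:A] [2:D] [3:C] [4:B]
Profit = 34 + 46 + 47 + 37 = 164

164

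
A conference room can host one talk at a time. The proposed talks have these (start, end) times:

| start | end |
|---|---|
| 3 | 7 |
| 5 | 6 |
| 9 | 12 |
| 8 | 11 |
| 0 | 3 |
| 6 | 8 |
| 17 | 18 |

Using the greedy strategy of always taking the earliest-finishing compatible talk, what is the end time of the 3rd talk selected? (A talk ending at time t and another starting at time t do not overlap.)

8

By end time: (0,3), (5,6), (3,7), (6,8), (8,11), (9,12), (17,18).
Pick (0,3); next start ≥ 3 → (5,6); next start ≥ 6 → (6,8); next start ≥ 8 → (8,11); next start ≥ 11 → (17,18).
Selected: (0,3) (5,6) (6,8) (8,11) (17,18)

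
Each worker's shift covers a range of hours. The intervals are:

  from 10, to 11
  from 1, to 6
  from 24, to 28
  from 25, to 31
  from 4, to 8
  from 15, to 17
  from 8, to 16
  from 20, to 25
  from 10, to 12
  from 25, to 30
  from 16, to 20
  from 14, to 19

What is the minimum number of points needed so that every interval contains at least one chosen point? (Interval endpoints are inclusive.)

Sort by right endpoint; whenever an interval is uncovered, place a point at its right end.
Sorted: [1,6] [4,8] [10,11] [10,12] [8,16] [15,17] [14,19] [16,20] [20,25] [24,28] [25,30] [25,31]
{[1,6],[4,8]} hit by 6; {[10,11],[10,12],[8,16]} hit by 11; {[15,17],[14,19],[16,20]} hit by 17; {[20,25],[24,28],[25,30],[25,31]} hit by 25.
Points: 6, 11, 17, 25 (4 total).

4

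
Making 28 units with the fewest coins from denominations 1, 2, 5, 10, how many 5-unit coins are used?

1

Use the largest denomination that fits, subtract, and repeat.
28 = 2×10 + 1×5 + 1×2 + 1×1
Count of 5: 1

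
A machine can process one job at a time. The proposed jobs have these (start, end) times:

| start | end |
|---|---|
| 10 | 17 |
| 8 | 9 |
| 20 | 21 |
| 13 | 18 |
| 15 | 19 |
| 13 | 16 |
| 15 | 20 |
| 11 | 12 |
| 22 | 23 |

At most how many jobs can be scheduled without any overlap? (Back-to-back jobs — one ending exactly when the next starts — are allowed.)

5

Sort by end time and greedily take each interval whose start is ≥ the last chosen end.
Sorted by end: (8,9)  (11,12)  (13,16)  (10,17)  (13,18)  (15,19)  (15,20)  (20,21)  (22,23)
take (8,9); take (11,12); take (13,16); skip (10,17); take (20,21); take (22,23).
Selected 5 jobs.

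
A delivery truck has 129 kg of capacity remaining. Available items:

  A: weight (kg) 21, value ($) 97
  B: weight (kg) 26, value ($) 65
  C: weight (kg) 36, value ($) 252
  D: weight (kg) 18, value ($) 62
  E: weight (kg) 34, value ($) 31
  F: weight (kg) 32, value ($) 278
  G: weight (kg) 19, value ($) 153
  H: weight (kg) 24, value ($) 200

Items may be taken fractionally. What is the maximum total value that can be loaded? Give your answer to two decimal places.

Sort by value per unit weight and fill in that order.
Ratios (sorted): F 8.69, H 8.33, G 8.05, C 7.00, A 4.62, D 3.44, B 2.50, E 0.91
take F (32 @ 278); take H (24 @ 200); take G (19 @ 153); take C (36 @ 252); take 18/21 of A → 83.14. Capacity used 129/129.
Total value = 966.14

966.14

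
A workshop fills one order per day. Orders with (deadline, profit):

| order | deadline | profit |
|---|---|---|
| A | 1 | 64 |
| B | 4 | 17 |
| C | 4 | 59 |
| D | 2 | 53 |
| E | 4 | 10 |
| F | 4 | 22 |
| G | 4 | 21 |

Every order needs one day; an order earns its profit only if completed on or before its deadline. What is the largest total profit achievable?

198

By profit: A(d1,64), C(d4,59), D(d2,53), F(d4,22), G(d4,21), B(d4,17), E(d4,10)
A→slot 1; C→slot 4; D→slot 2; F→slot 3; G skipped; B skipped; E skipped.
Profit = 64 + 53 + 22 + 59 = 198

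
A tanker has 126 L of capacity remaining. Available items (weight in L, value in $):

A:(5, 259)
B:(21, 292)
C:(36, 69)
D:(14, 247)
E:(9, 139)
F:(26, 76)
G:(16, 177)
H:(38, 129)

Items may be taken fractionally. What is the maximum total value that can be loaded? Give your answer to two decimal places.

Ratios (sorted): A 51.80, D 17.64, E 15.44, B 13.90, G 11.06, H 3.39, F 2.92, C 1.92
take A (5 @ 259); take D (14 @ 247); take E (9 @ 139); take B (21 @ 292); take G (16 @ 177); take H (38 @ 129); take 23/26 of F → 67.23. Capacity used 126/126.
Total value = 1310.23

1310.23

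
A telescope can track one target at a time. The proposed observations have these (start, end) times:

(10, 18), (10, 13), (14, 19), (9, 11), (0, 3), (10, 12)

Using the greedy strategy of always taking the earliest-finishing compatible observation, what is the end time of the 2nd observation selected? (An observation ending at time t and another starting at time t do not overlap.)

Sorted by end: (0,3)  (9,11)  (10,12)  (10,13)  (10,18)  (14,19)
take (0,3); take (9,11); take (14,19).
Selected: (0,3) (9,11) (14,19)

11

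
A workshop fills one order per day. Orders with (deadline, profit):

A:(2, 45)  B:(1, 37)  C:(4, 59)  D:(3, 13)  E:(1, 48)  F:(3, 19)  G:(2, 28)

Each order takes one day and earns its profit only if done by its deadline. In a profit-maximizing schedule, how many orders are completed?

4

Sort by profit descending; place each in the latest free slot ≤ its deadline.
By profit: C(d4,59), E(d1,48), A(d2,45), B(d1,37), G(d2,28), F(d3,19), D(d3,13)
C→slot 4; E→slot 1; A→slot 2; B skipped; G skipped; F→slot 3; D skipped.
4 of 7 scheduled.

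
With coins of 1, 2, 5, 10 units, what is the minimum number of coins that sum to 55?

6

55 = 5×10 + 1×5
Total coins = 5 + 1 = 6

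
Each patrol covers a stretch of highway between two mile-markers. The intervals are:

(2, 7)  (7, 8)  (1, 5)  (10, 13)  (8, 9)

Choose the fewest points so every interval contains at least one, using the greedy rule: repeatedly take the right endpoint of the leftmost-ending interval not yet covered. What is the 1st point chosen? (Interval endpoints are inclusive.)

By right end: [1,5]  [2,7]  [7,8]  [8,9]  [10,13]
[1,5] uncovered → point at 5; [7,8] uncovered → point at 8; [10,13] uncovered → point at 13.
Points: 5, 8, 13 (3 total).

5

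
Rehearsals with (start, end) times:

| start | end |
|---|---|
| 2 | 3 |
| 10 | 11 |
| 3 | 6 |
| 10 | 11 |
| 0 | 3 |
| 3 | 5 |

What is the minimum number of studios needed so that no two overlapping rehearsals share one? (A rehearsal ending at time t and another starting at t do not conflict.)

starts: [0, 2, 3, 3, 10, 10]
ends:   [3, 3, 5, 6, 11, 11]
s0→1 s2→2  — peak 2.

2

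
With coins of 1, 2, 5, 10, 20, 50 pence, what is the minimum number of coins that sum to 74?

4

74 − 1×50→24 − 1×20→4 − 2×2→0
Total coins = 1 + 1 + 2 = 4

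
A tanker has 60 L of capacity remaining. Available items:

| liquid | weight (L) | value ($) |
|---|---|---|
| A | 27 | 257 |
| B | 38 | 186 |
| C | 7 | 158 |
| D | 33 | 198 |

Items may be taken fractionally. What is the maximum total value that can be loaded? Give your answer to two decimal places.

571.00

Ratios (sorted): C 22.57, A 9.52, D 6.00, B 4.89
take C (7 @ 158); take A (27 @ 257); take 26/33 of D → 156.00. Capacity used 60/60.
Total value = 571.00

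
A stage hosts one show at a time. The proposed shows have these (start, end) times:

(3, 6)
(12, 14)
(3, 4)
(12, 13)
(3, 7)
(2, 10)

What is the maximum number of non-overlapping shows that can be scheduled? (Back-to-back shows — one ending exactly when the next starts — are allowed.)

2

Sort by end time and greedily take each interval whose start is ≥ the last chosen end.
By end time: (3,4), (3,6), (3,7), (2,10), (12,13), (12,14).
Pick (3,4); next start ≥ 4 → (12,13).
Selected 2 shows.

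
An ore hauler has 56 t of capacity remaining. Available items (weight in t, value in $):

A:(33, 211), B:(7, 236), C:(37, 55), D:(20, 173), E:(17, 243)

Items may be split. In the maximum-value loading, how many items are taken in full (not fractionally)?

3

Ratios (sorted): B 33.71, E 14.29, D 8.65, A 6.39, C 1.49
take B (7 @ 236); take E (17 @ 243); take D (20 @ 173); take 12/33 of A → 76.73. Capacity used 56/56.
3 item(s) taken whole; one partial (take 12/33 of A).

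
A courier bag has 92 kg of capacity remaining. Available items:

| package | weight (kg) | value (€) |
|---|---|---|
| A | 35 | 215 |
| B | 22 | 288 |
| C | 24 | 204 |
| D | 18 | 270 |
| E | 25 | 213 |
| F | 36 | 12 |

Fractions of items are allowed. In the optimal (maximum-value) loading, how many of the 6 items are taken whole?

4

Ratios (sorted): D 15.00, B 13.09, E 8.52, C 8.50, A 6.14, F 0.33
take D (18 @ 270); take B (22 @ 288); take E (25 @ 213); take C (24 @ 204); take 3/35 of A → 18.43. Capacity used 92/92.
4 item(s) taken whole; one partial (take 3/35 of A).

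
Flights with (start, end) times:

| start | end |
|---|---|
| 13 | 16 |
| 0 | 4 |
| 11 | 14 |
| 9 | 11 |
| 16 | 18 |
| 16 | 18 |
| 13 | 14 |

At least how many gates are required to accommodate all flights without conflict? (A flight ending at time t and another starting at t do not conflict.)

3

Events (time:±→running): 0:+→1 4:-→0 9:+→1 11:-→0 11:+→1 13:+→2 13:+→3 … peak 3.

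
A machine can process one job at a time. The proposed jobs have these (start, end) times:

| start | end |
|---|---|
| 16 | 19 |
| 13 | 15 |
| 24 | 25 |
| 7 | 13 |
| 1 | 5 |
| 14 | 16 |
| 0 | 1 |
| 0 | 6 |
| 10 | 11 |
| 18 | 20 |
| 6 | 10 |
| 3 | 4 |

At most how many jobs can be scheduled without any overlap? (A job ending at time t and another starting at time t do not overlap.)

Order by finish time; keep every interval that doesn't clash with the previous kept one.
Sorted by end: (0,1)  (3,4)  (1,5)  (0,6)  (6,10)  (10,11)  (7,13)  (13,15)  (14,16)  (16,19)  (18,20)  (24,25)
take (0,1); take (3,4); skip (1,5); skip (0,6); take (6,10); take (10,11); take (13,15); take (16,19); take (24,25).
Selected 7 jobs.

7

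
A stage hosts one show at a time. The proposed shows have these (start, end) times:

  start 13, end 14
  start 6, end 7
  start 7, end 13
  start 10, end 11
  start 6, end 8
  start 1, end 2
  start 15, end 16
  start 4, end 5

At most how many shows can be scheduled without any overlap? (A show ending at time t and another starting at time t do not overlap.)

Sort by end time and greedily take each interval whose start is ≥ the last chosen end.
By end time: (1,2), (4,5), (6,7), (6,8), (10,11), (7,13), (13,14), (15,16).
Pick (1,2); next start ≥ 2 → (4,5); next start ≥ 5 → (6,7); next start ≥ 7 → (10,11); next start ≥ 11 → (13,14); next start ≥ 14 → (15,16).
Selected 6 shows.

6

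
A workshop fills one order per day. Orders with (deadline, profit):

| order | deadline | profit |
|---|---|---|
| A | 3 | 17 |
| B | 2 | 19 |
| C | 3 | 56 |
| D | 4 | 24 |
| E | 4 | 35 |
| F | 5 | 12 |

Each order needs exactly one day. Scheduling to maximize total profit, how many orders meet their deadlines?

5

Profit order: C=56 E=35 D=24 B=19 A=17 F=12
Assign: C→slot 3, E→slot 4, D→slot 2, B→slot 1, A skipped, F→slot 5.
Slots: [1:B] [2:D] [3:C] [4:E] [5:F]
5 of 6 scheduled.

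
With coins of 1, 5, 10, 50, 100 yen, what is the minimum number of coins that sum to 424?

10

Use the largest denomination that fits, subtract, and repeat.
424 − 4×100→24 − 2×10→4 − 4×1→0
Total coins = 4 + 2 + 4 = 10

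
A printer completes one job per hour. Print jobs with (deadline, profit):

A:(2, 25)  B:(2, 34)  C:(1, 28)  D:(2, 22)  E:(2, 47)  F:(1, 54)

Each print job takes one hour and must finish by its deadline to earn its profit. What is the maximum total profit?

101

Take jobs in profit order; each goes to the latest open slot no later than its deadline.
Profit order: F=54 E=47 B=34 C=28 A=25 D=22
Assign: F→slot 1, E→slot 2, B skipped, C skipped, A skipped, D skipped.
Slots: [1:F] [2:E]
Profit = 54 + 47 = 101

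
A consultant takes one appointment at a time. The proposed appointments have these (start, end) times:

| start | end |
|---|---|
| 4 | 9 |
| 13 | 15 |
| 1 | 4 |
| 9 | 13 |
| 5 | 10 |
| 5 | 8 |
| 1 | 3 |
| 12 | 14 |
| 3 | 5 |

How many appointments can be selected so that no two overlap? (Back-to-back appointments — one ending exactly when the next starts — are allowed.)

Sort by end time and greedily take each interval whose start is ≥ the last chosen end.
Sorted by end: (1,3)  (1,4)  (3,5)  (5,8)  (4,9)  (5,10)  (9,13)  (12,14)  (13,15)
take (1,3); skip (1,4); take (3,5); take (5,8); take (9,13); take (13,15).
Selected 5 appointments.

5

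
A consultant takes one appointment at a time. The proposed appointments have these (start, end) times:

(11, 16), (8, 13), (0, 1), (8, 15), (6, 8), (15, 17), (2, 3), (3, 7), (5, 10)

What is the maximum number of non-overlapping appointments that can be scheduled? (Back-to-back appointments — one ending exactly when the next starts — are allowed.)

5

Greedy by earliest finish: after sorting by end time, pick each interval compatible with the last pick.
By end time: (0,1), (2,3), (3,7), (6,8), (5,10), (8,13), (8,15), (11,16), (15,17).
Pick (0,1); next start ≥ 1 → (2,3); next start ≥ 3 → (3,7); next start ≥ 7 → (8,13); next start ≥ 13 → (15,17).
Selected 5 appointments.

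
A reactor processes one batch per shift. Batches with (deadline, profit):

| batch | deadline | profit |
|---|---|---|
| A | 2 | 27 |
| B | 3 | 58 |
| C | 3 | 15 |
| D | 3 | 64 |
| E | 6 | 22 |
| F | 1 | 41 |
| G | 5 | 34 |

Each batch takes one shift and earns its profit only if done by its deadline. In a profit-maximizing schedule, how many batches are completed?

5

Take jobs in profit order; each goes to the latest open slot no later than its deadline.
Profit order: D=64 B=58 F=41 G=34 A=27 E=22 C=15
Assign: D→slot 3, B→slot 2, F→slot 1, G→slot 5, A skipped, E→slot 6, C skipped.
Slots: [1:F] [2:B] [3:D] [5:G] [6:E]
5 of 7 scheduled.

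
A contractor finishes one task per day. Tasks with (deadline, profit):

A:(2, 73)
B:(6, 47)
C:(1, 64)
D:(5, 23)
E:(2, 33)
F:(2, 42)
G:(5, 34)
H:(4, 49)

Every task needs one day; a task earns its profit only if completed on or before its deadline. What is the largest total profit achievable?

Profit order: A=73 C=64 H=49 B=47 F=42 G=34 E=33 D=23
Assign: A→slot 2, C→slot 1, H→slot 4, B→slot 6, F skipped, G→slot 5, E skipped, D→slot 3.
Slots: [1:C] [2:A] [3:D] [4:H] [5:G] [6:B]
Profit = 64 + 73 + 23 + 49 + 34 + 47 = 290

290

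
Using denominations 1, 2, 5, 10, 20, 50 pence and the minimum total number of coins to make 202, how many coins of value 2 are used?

Greedy: take as many of the largest coin as possible, then repeat with the remainder.
202 − 4×50→2 − 1×2→0
Count of 2: 1

1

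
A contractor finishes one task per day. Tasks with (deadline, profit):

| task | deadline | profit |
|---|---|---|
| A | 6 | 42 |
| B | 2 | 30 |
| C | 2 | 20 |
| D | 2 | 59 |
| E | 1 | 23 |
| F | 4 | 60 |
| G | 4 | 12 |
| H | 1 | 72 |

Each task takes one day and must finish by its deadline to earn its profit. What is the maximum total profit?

245

Take jobs in profit order; each goes to the latest open slot no later than its deadline.
Profit order: H=72 F=60 D=59 A=42 B=30 E=23 C=20 G=12
Assign: H→slot 1, F→slot 4, D→slot 2, A→slot 6, B skipped, E skipped, C skipped, G→slot 3.
Slots: [1:H] [2:D] [3:G] [4:F] [6:A]
Profit = 72 + 59 + 12 + 60 + 42 = 245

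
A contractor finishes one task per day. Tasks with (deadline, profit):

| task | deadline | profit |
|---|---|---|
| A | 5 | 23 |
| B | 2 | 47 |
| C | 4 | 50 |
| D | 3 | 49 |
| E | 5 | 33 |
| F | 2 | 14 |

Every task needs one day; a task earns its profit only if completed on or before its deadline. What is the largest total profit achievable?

202

By profit: C(d4,50), D(d3,49), B(d2,47), E(d5,33), A(d5,23), F(d2,14)
C→slot 4; D→slot 3; B→slot 2; E→slot 5; A→slot 1; F skipped.
Profit = 23 + 47 + 49 + 50 + 33 = 202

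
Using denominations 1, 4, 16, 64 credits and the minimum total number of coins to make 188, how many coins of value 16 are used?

Use the largest denomination that fits, subtract, and repeat.
188 = 2×64 + 3×16 + 3×4
Count of 16: 3

3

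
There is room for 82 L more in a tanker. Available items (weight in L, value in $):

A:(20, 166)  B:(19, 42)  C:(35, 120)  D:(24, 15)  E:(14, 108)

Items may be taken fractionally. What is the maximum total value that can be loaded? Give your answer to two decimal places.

Order: A (166/20=8.30) > E (108/14=7.71) > C (120/35=3.43) > B (42/19=2.21) > D (15/24=0.62)
Fill: take A (20 @ 166) → take E (14 @ 108) → take C (35 @ 120) → take 13/19 of B → 28.74; 82/82 used.
Total value = 422.74

422.74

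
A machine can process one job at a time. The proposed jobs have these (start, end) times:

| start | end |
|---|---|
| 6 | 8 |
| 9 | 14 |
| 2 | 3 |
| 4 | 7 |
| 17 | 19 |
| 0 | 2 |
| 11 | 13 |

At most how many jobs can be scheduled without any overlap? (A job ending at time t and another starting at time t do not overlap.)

5

Greedy by earliest finish: after sorting by end time, pick each interval compatible with the last pick.
By end time: (0,2), (2,3), (4,7), (6,8), (11,13), (9,14), (17,19).
Pick (0,2); next start ≥ 2 → (2,3); next start ≥ 3 → (4,7); next start ≥ 7 → (11,13); next start ≥ 13 → (17,19).
Selected 5 jobs.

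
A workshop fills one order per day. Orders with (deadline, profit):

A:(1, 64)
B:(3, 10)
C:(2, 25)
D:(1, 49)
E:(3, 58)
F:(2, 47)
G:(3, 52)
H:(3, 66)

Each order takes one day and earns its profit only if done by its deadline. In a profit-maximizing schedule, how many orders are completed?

By profit: H(d3,66), A(d1,64), E(d3,58), G(d3,52), D(d1,49), F(d2,47), C(d2,25), B(d3,10)
H→slot 3; A→slot 1; E→slot 2; G skipped; D skipped; F skipped; C skipped; B skipped.
3 of 8 scheduled.

3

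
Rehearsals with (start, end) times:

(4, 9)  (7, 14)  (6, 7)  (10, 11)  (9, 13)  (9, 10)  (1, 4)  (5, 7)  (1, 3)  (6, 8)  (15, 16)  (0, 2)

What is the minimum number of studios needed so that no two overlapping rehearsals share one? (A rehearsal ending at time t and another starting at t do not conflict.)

Count concurrent intervals with a sweep; the peak is the room count.
starts: [0, 1, 1, 4, 5, 6, 6, 7, 9, 9, 10, 15]
ends:   [2, 3, 4, 7, 7, 8, 9, 10, 11, 13, 14, 16]
s0→1 s1→2 s1→3 e2→2 e3→1 e4→0 s4→1 s5→2 s6→3 s6→4  — peak 4.

4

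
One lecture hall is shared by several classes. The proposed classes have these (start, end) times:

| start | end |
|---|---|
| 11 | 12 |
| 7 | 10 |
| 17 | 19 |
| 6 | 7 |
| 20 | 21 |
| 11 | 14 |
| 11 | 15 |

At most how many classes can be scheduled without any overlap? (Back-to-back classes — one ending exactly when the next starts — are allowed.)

5

Order by finish time; keep every interval that doesn't clash with the previous kept one.
By end time: (6,7), (7,10), (11,12), (11,14), (11,15), (17,19), (20,21).
Pick (6,7); next start ≥ 7 → (7,10); next start ≥ 10 → (11,12); next start ≥ 12 → (17,19); next start ≥ 19 → (20,21).
Selected 5 classes.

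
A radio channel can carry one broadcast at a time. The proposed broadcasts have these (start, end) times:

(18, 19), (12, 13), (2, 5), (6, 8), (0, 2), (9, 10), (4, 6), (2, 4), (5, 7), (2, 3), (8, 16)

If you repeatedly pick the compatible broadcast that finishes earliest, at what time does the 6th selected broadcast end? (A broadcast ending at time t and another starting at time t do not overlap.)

Greedy by earliest finish: after sorting by end time, pick each interval compatible with the last pick.
By end time: (0,2), (2,3), (2,4), (2,5), (4,6), (5,7), (6,8), (9,10), (12,13), (8,16), (18,19).
Pick (0,2); next start ≥ 2 → (2,3); next start ≥ 3 → (4,6); next start ≥ 6 → (6,8); next start ≥ 8 → (9,10); next start ≥ 10 → (12,13); next start ≥ 13 → (18,19).
Selected: (0,2) (2,3) (4,6) (6,8) (9,10) (12,13) (18,19)

13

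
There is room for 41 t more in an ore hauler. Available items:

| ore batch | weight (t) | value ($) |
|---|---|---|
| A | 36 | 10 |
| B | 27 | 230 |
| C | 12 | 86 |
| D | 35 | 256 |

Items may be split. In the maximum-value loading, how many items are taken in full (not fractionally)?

Order: B (230/27=8.52) > D (256/35=7.31) > C (86/12=7.17) > A (10/36=0.28)
Fill: take B (27 @ 230) → take 14/35 of D → 102.40; 41/41 used.
1 item(s) taken whole; one partial (take 14/35 of D).

1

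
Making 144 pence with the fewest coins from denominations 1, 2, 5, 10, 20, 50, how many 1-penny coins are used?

Greedy: take as many of the largest coin as possible, then repeat with the remainder.
144 − 2×50→44 − 2×20→4 − 2×2→0
Count of 1: 0

0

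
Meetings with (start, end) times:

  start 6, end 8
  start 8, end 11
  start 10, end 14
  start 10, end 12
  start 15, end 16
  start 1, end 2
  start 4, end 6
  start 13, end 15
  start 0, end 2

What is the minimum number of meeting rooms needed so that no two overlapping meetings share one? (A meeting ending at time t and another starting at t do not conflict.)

The answer is the maximum number of intervals overlapping at any instant.
Events (time:±→running): 0:+→1 1:+→2 2:-→1 2:-→0 4:+→1 6:-→0 6:+→1 8:-→0 8:+→1 10:+→2 10:+→3 … peak 3.

3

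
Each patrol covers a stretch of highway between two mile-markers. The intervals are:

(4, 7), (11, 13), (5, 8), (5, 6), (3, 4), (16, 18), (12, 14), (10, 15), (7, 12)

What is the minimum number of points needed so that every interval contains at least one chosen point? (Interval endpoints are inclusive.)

Sort by right endpoint; whenever an interval is uncovered, place a point at its right end.
By right end: [3,4]  [5,6]  [4,7]  [5,8]  [7,12]  [11,13]  [12,14]  [10,15]  [16,18]
[3,4] uncovered → point at 4; [5,6] uncovered → point at 6; [7,12] uncovered → point at 12; [16,18] uncovered → point at 18.
Points: 4, 6, 12, 18 (4 total).

4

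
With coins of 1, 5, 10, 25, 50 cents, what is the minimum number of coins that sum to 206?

Greedy: take as many of the largest coin as possible, then repeat with the remainder.
206 = 4×50 + 1×5 + 1×1
Total coins = 4 + 1 + 1 = 6

6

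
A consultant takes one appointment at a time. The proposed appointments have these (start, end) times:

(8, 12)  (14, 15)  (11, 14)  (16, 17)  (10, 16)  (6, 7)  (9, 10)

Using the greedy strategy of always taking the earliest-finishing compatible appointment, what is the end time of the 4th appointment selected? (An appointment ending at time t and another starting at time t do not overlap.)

Order by finish time; keep every interval that doesn't clash with the previous kept one.
Sorted by end: (6,7)  (9,10)  (8,12)  (11,14)  (14,15)  (10,16)  (16,17)
take (6,7); take (9,10); take (11,14); take (14,15); skip (10,16); take (16,17).
Selected: (6,7) (9,10) (11,14) (14,15) (16,17)

15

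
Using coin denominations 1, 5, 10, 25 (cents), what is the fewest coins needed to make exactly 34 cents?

34 − 1×25→9 − 1×5→4 − 4×1→0
Total coins = 1 + 1 + 4 = 6

6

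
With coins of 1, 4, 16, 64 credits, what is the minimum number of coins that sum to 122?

Greedy: take as many of the largest coin as possible, then repeat with the remainder.
122 = 1×64 + 3×16 + 2×4 + 2×1
Total coins = 1 + 3 + 2 + 2 = 8

8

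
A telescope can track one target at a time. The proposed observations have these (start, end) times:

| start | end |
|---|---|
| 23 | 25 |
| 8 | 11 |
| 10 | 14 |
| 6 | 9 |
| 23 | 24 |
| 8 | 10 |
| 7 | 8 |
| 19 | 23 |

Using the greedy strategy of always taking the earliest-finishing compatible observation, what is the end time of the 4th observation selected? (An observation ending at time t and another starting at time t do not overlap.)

23

By end time: (7,8), (6,9), (8,10), (8,11), (10,14), (19,23), (23,24), (23,25).
Pick (7,8); next start ≥ 8 → (8,10); next start ≥ 10 → (10,14); next start ≥ 14 → (19,23); next start ≥ 23 → (23,24).
Selected: (7,8) (8,10) (10,14) (19,23) (23,24)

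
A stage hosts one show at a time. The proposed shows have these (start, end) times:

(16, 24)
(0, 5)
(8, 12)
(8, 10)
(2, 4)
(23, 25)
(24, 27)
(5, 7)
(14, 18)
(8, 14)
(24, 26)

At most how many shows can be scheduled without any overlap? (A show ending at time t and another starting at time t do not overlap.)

By end time: (2,4), (0,5), (5,7), (8,10), (8,12), (8,14), (14,18), (16,24), (23,25), (24,26), (24,27).
Pick (2,4); next start ≥ 4 → (5,7); next start ≥ 7 → (8,10); next start ≥ 10 → (14,18); next start ≥ 18 → (23,25).
Selected 5 shows.

5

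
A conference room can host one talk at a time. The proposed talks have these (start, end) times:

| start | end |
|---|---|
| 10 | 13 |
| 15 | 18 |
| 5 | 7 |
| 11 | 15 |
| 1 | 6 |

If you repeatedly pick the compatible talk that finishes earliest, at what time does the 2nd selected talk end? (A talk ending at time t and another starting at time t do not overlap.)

By end time: (1,6), (5,7), (10,13), (11,15), (15,18).
Pick (1,6); next start ≥ 6 → (10,13); next start ≥ 13 → (15,18).
Selected: (1,6) (10,13) (15,18)

13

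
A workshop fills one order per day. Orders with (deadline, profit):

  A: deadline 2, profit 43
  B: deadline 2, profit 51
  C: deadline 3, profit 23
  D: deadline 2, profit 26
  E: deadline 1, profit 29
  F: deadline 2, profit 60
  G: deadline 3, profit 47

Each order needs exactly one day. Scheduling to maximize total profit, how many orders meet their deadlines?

By profit: F(d2,60), B(d2,51), G(d3,47), A(d2,43), E(d1,29), D(d2,26), C(d3,23)
F→slot 2; B→slot 1; G→slot 3; A skipped; E skipped; D skipped; C skipped.
3 of 7 scheduled.

3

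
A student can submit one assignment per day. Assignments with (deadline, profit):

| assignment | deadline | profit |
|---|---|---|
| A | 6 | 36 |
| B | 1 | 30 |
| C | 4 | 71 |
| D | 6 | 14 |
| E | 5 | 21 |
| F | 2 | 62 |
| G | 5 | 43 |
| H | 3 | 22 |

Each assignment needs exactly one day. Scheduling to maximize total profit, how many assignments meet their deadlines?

6

Take jobs in profit order; each goes to the latest open slot no later than its deadline.
By profit: C(d4,71), F(d2,62), G(d5,43), A(d6,36), B(d1,30), H(d3,22), E(d5,21), D(d6,14)
C→slot 4; F→slot 2; G→slot 5; A→slot 6; B→slot 1; H→slot 3; E skipped; D skipped.
6 of 8 scheduled.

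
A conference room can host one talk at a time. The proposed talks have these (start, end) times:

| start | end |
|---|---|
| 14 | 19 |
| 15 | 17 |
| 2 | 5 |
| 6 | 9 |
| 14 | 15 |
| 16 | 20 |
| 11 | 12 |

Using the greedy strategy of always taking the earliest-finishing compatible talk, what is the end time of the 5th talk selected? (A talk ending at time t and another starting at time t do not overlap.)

Greedy by earliest finish: after sorting by end time, pick each interval compatible with the last pick.
Sorted by end: (2,5)  (6,9)  (11,12)  (14,15)  (15,17)  (14,19)  (16,20)
take (2,5); take (6,9); take (11,12); take (14,15); take (15,17).
Selected: (2,5) (6,9) (11,12) (14,15) (15,17)

17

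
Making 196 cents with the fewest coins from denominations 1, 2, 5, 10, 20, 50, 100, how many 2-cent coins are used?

0

Greedy: take as many of the largest coin as possible, then repeat with the remainder.
196 − 1×100→96 − 1×50→46 − 2×20→6 − 1×5→1 − 1×1→0
Count of 2: 0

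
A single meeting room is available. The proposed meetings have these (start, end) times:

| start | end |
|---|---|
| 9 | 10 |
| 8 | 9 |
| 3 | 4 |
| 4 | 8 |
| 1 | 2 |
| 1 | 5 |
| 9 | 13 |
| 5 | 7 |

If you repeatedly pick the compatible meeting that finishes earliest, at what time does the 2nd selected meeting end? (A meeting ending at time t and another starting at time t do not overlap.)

4

By end time: (1,2), (3,4), (1,5), (5,7), (4,8), (8,9), (9,10), (9,13).
Pick (1,2); next start ≥ 2 → (3,4); next start ≥ 4 → (5,7); next start ≥ 7 → (8,9); next start ≥ 9 → (9,10).
Selected: (1,2) (3,4) (5,7) (8,9) (9,10)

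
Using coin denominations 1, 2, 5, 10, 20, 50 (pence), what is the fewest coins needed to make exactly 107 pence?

107 = 2×50 + 1×5 + 1×2
Total coins = 2 + 1 + 1 = 4

4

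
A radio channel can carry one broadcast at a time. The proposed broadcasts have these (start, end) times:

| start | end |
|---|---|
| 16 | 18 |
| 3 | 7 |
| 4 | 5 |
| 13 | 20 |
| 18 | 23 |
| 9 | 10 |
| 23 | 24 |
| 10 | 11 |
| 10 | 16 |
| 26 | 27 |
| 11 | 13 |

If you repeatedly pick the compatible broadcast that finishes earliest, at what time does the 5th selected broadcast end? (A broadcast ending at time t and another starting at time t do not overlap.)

Order by finish time; keep every interval that doesn't clash with the previous kept one.
Sorted by end: (4,5)  (3,7)  (9,10)  (10,11)  (11,13)  (10,16)  (16,18)  (13,20)  (18,23)  (23,24)  (26,27)
take (4,5); take (9,10); take (10,11); take (11,13); skip (10,16); take (16,18); take (18,23); take (23,24); take (26,27).
Selected: (4,5) (9,10) (10,11) (11,13) (16,18) (18,23) (23,24) (26,27)

18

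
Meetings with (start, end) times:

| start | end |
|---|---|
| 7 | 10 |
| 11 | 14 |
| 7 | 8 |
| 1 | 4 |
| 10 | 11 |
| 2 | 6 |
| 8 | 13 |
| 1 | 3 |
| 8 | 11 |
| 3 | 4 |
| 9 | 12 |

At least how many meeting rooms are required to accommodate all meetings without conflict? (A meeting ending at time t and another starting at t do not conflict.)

The answer is the maximum number of intervals overlapping at any instant.
starts: [1, 1, 2, 3, 7, 7, 8, 8, 9, 10, 11]
ends:   [3, 4, 4, 6, 8, 10, 11, 11, 12, 13, 14]
s1→1 s1→2 s2→3 e3→2 s3→3 e4→2 e4→1 e6→0 s7→1 s7→2 e8→1 s8→2 s8→3 s9→4  — peak 4.

4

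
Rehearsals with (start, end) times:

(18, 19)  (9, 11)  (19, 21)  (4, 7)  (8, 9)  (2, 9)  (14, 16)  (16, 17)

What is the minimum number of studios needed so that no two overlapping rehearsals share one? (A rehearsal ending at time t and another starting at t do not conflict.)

Events (time:±→running): 2:+→1 4:+→2 … peak 2.

2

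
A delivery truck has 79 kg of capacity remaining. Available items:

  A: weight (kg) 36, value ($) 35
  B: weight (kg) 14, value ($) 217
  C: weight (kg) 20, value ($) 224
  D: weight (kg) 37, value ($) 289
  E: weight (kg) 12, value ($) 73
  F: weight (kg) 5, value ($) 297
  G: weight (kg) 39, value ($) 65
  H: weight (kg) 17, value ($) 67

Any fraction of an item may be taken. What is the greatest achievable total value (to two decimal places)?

Greedy by value/weight ratio, highest first.
Ratios (sorted): F 59.40, B 15.50, C 11.20, D 7.81, E 6.08, H 3.94, G 1.67, A 0.97
take F (5 @ 297); take B (14 @ 217); take C (20 @ 224); take D (37 @ 289); take 3/12 of E → 18.25. Capacity used 79/79.
Total value = 1045.25

1045.25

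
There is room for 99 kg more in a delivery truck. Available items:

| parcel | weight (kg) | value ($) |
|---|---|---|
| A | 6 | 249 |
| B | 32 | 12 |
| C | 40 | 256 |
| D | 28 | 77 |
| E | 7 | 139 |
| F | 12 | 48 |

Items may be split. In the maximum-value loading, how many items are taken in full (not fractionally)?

Ratios (sorted): A 41.50, E 19.86, C 6.40, F 4.00, D 2.75, B 0.38
take A (6 @ 249); take E (7 @ 139); take C (40 @ 256); take F (12 @ 48); take D (28 @ 77); take 6/32 of B → 2.25. Capacity used 99/99.
5 item(s) taken whole; one partial (take 6/32 of B).

5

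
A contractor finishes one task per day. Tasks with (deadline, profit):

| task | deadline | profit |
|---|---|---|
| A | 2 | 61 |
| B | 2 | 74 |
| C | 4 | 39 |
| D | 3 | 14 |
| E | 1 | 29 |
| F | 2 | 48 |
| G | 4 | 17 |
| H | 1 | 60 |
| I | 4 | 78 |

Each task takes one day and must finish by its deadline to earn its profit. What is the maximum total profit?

252

Sort by profit descending; place each in the latest free slot ≤ its deadline.
By profit: I(d4,78), B(d2,74), A(d2,61), H(d1,60), F(d2,48), C(d4,39), E(d1,29), G(d4,17), D(d3,14)
I→slot 4; B→slot 2; A→slot 1; H skipped; F skipped; C→slot 3; E skipped; G skipped; D skipped.
Profit = 61 + 74 + 39 + 78 = 252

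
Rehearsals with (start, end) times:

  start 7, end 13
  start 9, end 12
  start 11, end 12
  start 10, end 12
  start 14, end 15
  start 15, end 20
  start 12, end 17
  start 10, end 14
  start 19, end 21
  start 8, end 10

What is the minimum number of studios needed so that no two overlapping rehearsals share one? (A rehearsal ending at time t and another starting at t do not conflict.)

The answer is the maximum number of intervals overlapping at any instant.
Events (time:±→running): 7:+→1 8:+→2 9:+→3 10:-→2 10:+→3 10:+→4 11:+→5 … peak 5.

5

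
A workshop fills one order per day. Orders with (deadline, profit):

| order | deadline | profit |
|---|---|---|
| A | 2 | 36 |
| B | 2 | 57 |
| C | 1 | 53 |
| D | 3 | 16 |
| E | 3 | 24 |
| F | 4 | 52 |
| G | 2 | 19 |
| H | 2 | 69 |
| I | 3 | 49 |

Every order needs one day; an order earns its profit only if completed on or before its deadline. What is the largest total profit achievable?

Take jobs in profit order; each goes to the latest open slot no later than its deadline.
Profit order: H=69 B=57 C=53 F=52 I=49 A=36 E=24 G=19 D=16
Assign: H→slot 2, B→slot 1, C skipped, F→slot 4, I→slot 3, A skipped, E skipped, G skipped, D skipped.
Slots: [1:B] [2:H] [3:I] [4:F]
Profit = 57 + 69 + 49 + 52 = 227

227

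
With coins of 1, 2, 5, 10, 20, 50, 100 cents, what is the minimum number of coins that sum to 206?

206 − 2×100→6 − 1×5→1 − 1×1→0
Total coins = 2 + 1 + 1 = 4

4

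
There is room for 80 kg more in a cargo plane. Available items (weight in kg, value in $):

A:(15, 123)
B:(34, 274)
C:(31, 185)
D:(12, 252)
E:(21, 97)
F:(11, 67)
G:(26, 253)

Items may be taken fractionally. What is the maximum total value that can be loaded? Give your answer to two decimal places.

845.59

Order: D (252/12=21.00) > G (253/26=9.73) > A (123/15=8.20) > B (274/34=8.06) > F (67/11=6.09) > C (185/31=5.97) > E (97/21=4.62)
Fill: take D (12 @ 252) → take G (26 @ 253) → take A (15 @ 123) → take 27/34 of B → 217.59; 80/80 used.
Total value = 845.59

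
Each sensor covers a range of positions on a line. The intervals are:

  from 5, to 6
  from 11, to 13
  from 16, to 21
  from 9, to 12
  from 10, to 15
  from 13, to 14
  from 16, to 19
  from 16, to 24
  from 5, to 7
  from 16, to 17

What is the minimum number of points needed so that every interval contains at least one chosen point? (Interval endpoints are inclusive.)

4

Sort by right endpoint; whenever an interval is uncovered, place a point at its right end.
Sorted: [5,6] [5,7] [9,12] [11,13] [13,14] [10,15] [16,17] [16,19] [16,21] [16,24]
{[5,6],[5,7]} hit by 6; {[9,12],[11,13]} hit by 12; {[13,14],[10,15]} hit by 14; {[16,17],[16,19],[16,21],[16,24]} hit by 17.
Points: 6, 12, 14, 17 (4 total).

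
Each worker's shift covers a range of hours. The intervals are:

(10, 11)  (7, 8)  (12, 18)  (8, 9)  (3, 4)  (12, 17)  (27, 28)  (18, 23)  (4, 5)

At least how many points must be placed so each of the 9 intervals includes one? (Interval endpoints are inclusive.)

Process intervals by earliest right end; each time one isn't hit yet, stab at its right endpoint.
Sorted: [3,4] [4,5] [7,8] [8,9] [10,11] [12,17] [12,18] [18,23] [27,28]
{[3,4],[4,5]} hit by 4; {[7,8],[8,9]} hit by 8; {[10,11]} hit by 11; {[12,17],[12,18]} hit by 17; {[18,23]} hit by 23; {[27,28]} hit by 28.
Points: 4, 8, 11, 17, 23, 28 (6 total).

6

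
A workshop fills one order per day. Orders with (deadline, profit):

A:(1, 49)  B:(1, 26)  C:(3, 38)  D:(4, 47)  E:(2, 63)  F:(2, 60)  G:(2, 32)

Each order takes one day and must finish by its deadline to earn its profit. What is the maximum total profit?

Sort by profit descending; place each in the latest free slot ≤ its deadline.
By profit: E(d2,63), F(d2,60), A(d1,49), D(d4,47), C(d3,38), G(d2,32), B(d1,26)
E→slot 2; F→slot 1; A skipped; D→slot 4; C→slot 3; G skipped; B skipped.
Profit = 60 + 63 + 38 + 47 = 208

208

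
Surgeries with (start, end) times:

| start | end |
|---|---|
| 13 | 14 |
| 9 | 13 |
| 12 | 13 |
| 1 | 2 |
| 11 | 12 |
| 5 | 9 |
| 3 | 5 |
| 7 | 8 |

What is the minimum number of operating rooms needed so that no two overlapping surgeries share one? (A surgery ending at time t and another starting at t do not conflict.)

2

Count concurrent intervals with a sweep; the peak is the room count.
starts: [1, 3, 5, 7, 9, 11, 12, 13]
ends:   [2, 5, 8, 9, 12, 13, 13, 14]
s1→1 e2→0 s3→1 e5→0 s5→1 s7→2  — peak 2.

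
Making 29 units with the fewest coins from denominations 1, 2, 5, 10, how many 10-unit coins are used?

2

Greedy: take as many of the largest coin as possible, then repeat with the remainder.
29 = 2×10 + 1×5 + 2×2
Count of 10: 2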